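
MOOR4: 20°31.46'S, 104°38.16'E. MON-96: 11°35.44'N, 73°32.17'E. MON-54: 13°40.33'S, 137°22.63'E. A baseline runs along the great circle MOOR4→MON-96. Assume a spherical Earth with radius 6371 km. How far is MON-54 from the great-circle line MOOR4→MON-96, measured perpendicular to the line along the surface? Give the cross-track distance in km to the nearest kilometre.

2690 km

MOOR4: φ = -20.52433°, λ = +104.63600°
MON-96: φ = +11.59067°, λ = +73.53617°
MON-54: φ = -13.67217°, λ = +137.37717°
δ₁₃ = central angle MOOR4→MON-54 = 0.558066 rad  (haversine)
θ₁₃ = bearing MOOR4→MON-54 = 82.929°,  θ₁₂ = bearing MOOR4→MON-96 = 313.624°
dₓₜ = R·arcsin(sin δ₁₃ · sin(θ₁₃ − θ₁₂)) = 6371·arcsin(0.52955·sin(-230.694°)) = 2689.717 km
|dₓₜ| = 2689.717 km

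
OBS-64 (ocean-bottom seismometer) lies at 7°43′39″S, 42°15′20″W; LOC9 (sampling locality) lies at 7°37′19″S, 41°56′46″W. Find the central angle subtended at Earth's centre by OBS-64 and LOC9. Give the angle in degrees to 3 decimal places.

OBS-64: φ = -7.72750°, λ = -42.25556°
LOC9: φ = -7.62194°, λ = -41.94611°
Δφ = 0.1056°,  Δλ = 0.3094°
a = sin²(Δφ/2) + cos φ₁ cos φ₂ sin²(Δλ/2) = 0.000008
c = 2·arcsin(√a) = 0.005661 rad = 0.3243°

0.324°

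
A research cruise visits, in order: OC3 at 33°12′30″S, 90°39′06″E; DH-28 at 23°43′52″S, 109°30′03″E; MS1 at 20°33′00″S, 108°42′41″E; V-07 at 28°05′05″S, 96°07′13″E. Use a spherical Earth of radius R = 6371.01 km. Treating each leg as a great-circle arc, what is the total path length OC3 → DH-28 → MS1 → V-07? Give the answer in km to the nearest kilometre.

4005 km

OC3: φ = -33.20833°, λ = +90.65167°
DH-28: φ = -23.73111°, λ = +109.50083°
MS1: φ = -20.55000°, λ = +108.71139°
V-07: φ = -28.08472°, λ = +96.12028°
OC3→DH-28: c = 0.332358 rad, d = 2117.45 km
DH-28→MS1: c = 0.056968 rad, d = 362.95 km
MS1→V-07: c = 0.239325 rad, d = 1524.75 km
Total = 2117.45 + 362.95 + 1524.75 = 4005.15 km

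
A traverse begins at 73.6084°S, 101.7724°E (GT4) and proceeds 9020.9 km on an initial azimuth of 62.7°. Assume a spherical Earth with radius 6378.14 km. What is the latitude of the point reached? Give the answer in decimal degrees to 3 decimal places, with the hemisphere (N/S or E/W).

1.239°S

δ = d/R = 9020.9/6378.14 = 1.414347 rad
φ₂ = arcsin(sin φ₁ cos δ + cos φ₁ sin δ cos θ)
   = arcsin(-0.95936·0.15581 + 0.28220·0.98779·0.45865) = -1.23934°
λ₂ = λ₁ + atan2(sin θ sin δ cos φ₁, cos δ − sin φ₁ sin φ₂) = 163.17080°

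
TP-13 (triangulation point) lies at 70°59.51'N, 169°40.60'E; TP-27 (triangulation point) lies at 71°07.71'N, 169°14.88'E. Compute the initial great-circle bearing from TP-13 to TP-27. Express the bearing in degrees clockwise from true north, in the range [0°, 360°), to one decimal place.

314.7°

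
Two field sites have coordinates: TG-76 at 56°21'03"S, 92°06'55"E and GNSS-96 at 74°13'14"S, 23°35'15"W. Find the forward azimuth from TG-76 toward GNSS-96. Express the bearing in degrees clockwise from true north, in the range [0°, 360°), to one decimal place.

TG-76: φ = -56.35083°, λ = +92.11528°
GNSS-96: φ = -74.22056°, λ = -23.58750°
Δλ = -115.7028°
y = sin Δλ · cos φ₂ = -0.245029
x = cos φ₁ sin φ₂ − sin φ₁ cos φ₂ cos Δλ = -0.631403
θ = atan2(y, x) = -158.7902° → 201.2098° (mod 360°)

201.2°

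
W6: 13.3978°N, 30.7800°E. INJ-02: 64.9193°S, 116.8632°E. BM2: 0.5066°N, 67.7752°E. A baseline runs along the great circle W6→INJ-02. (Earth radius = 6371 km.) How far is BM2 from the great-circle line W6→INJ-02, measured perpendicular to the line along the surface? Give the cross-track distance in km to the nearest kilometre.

δ₁₃ = central angle W6→BM2 = 0.677778 rad  (haversine)
θ₁₃ = bearing W6→BM2 = 106.344°,  θ₁₂ = bearing W6→INJ-02 = 154.528°
dₓₜ = R·arcsin(sin δ₁₃ · sin(θ₁₃ − θ₁₂)) = 6371·arcsin(0.62706·sin(-48.185°)) = -3098.155 km
|dₓₜ| = 3098.155 km

3098 km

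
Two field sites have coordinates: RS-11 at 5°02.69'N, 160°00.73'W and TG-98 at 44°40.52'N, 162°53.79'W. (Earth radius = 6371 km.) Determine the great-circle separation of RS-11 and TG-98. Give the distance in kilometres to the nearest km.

4416 km

RS-11: φ = +5.04483°, λ = -160.01217°
TG-98: φ = +44.67533°, λ = -162.89650°
Δφ = 39.6305°,  Δλ = -2.8843°
a = sin²(Δφ/2) + cos φ₁ cos φ₂ sin²(Δλ/2) = 0.115362
c = 2·arcsin(√a) = 0.693088 rad = 39.7110°
d = R·c = 6371 × 0.693088 = 4415.7 km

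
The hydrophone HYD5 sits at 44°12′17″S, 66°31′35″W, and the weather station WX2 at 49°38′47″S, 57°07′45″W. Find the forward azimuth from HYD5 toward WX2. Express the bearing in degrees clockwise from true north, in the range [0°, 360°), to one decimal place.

HYD5: φ = -44.20472°, λ = -66.52639°
WX2: φ = -49.64639°, λ = -57.12917°
Δλ = 9.3972°
y = sin Δλ · cos φ₂ = 0.105723
x = cos φ₁ sin φ₂ − sin φ₁ cos φ₂ cos Δλ = -0.100891
θ = atan2(y, x) = 133.6602° → 133.6602° (mod 360°)

133.7°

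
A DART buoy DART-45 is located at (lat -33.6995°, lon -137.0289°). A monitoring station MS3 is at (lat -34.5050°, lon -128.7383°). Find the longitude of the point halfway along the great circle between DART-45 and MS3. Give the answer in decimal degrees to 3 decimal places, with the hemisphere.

132.903°W

Bx = cos φ₂ cos Δλ = 0.815465,  By = cos φ₂ sin Δλ = 0.118827
φₘ = atan2(sin φ₁ + sin φ₂, √((cos φ₁ + Bx)² + By²)) = -34.17196°
λₘ = λ₁ + atan2(By, cos φ₁ + Bx) = -132.90336°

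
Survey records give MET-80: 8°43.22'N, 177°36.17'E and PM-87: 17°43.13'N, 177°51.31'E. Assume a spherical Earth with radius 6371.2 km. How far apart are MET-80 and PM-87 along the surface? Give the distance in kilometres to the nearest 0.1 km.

MET-80: φ = +8.72033°, λ = +177.60283°
PM-87: φ = +17.71883°, λ = +177.85517°
Δφ = 8.9985°,  Δλ = 0.2523°
a = sin²(Δφ/2) + cos φ₁ cos φ₂ sin²(Δλ/2) = 0.006158
c = 2·arcsin(√a) = 0.157112 rad = 9.0018°
d = R·c = 6371.2 × 0.157112 = 1001.0 km

1001.0 km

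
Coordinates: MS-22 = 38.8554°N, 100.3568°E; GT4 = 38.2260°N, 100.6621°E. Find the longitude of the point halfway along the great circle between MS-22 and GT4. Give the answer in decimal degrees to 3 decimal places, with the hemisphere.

100.510°E

Bx = cos φ₂ cos Δλ = 0.785565,  By = cos φ₂ sin Δλ = 0.004186
φₘ = atan2(sin φ₁ + sin φ₂, √((cos φ₁ + Bx)² + By²)) = 38.54080°
λₘ = λ₁ + atan2(By, cos φ₁ + Bx) = 100.51012°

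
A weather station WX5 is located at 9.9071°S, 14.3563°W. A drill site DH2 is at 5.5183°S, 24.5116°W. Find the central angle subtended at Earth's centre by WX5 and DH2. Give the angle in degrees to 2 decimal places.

Δφ = 4.3888°,  Δλ = -10.1553°
a = sin²(Δφ/2) + cos φ₁ cos φ₂ sin²(Δλ/2) = 0.009147
c = 2·arcsin(√a) = 0.191571 rad = 10.9762°

10.98°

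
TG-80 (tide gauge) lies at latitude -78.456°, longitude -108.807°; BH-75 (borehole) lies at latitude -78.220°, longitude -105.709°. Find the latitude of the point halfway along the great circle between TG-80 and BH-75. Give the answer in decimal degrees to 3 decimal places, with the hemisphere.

78.342°S

Bx = cos φ₂ cos Δλ = 0.203856,  By = cos φ₂ sin Δλ = 0.011033
φₘ = atan2(sin φ₁ + sin φ₂, √((cos φ₁ + Bx)² + By²)) = -78.34214°
λₘ = λ₁ + atan2(By, cos φ₁ + Bx) = -107.24254°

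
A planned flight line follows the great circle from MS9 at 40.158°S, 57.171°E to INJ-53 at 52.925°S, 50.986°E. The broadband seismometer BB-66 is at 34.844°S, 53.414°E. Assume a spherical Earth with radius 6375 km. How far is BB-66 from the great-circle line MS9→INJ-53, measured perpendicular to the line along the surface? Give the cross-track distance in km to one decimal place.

492.6 km

δ₁₃ = central angle MS9→BB-66 = 0.106313 rad  (haversine)
θ₁₃ = bearing MS9→BB-66 = 329.550°,  θ₁₂ = bearing MS9→INJ-53 = 196.222°
dₓₜ = R·arcsin(sin δ₁₃ · sin(θ₁₃ − θ₁₂)) = 6375·arcsin(0.10611·sin(133.328°)) = 492.579 km
|dₓₜ| = 492.579 km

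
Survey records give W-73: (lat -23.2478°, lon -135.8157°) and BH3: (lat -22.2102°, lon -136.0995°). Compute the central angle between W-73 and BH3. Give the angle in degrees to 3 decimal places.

Δφ = 1.0376°,  Δλ = -0.2838°
a = sin²(Δφ/2) + cos φ₁ cos φ₂ sin²(Δλ/2) = 0.000087
c = 2·arcsin(√a) = 0.018677 rad = 1.0701°

1.070°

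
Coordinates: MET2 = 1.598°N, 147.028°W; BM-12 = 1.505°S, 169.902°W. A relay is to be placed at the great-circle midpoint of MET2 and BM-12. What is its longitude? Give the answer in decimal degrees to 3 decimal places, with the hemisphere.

Bx = cos φ₂ cos Δλ = 0.921044,  By = cos φ₂ sin Δλ = -0.388572
φₘ = atan2(sin φ₁ + sin φ₂, √((cos φ₁ + Bx)² + By²)) = 0.04744°
λₘ = λ₁ + atan2(By, cos φ₁ + Bx) = -158.46525°

158.465°W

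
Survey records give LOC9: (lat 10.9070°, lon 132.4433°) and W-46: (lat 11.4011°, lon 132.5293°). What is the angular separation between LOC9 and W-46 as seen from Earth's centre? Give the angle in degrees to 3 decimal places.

0.501°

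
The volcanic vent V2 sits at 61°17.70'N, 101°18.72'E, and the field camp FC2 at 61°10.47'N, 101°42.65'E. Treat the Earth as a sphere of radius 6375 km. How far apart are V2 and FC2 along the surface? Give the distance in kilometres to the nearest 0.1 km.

25.2 km

V2: φ = +61.29500°, λ = +101.31200°
FC2: φ = +61.17450°, λ = +101.71083°
Δφ = -0.1205°,  Δλ = 0.3988°
a = sin²(Δφ/2) + cos φ₁ cos φ₂ sin²(Δλ/2) = 0.000004
c = 2·arcsin(√a) = 0.003955 rad = 0.2266°
d = R·c = 6375 × 0.003955 = 25.2 km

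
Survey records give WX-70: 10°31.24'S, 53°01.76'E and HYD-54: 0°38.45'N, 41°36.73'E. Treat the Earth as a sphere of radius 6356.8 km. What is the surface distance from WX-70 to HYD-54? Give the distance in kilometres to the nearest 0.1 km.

1766.6 km

WX-70: φ = -10.52067°, λ = +53.02933°
HYD-54: φ = +0.64083°, λ = +41.61217°
Δφ = 11.1615°,  Δλ = -11.4172°
a = sin²(Δφ/2) + cos φ₁ cos φ₂ sin²(Δλ/2) = 0.019184
c = 2·arcsin(√a) = 0.277909 rad = 15.9230°
d = R·c = 6356.8 × 0.277909 = 1766.6 km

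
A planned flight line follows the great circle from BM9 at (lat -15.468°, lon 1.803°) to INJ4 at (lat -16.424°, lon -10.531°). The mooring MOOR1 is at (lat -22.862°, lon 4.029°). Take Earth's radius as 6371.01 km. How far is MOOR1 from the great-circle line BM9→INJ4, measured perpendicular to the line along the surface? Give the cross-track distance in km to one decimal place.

843.6 km

δ₁₃ = central angle BM9→MOOR1 = 0.134157 rad  (haversine)
θ₁₃ = bearing BM9→MOOR1 = 164.480°,  θ₁₂ = bearing BM9→INJ4 = 263.709°
dₓₜ = R·arcsin(sin δ₁₃ · sin(θ₁₃ − θ₁₂)) = 6371.01·arcsin(0.13375·sin(-99.229°)) = -843.583 km
|dₓₜ| = 843.583 km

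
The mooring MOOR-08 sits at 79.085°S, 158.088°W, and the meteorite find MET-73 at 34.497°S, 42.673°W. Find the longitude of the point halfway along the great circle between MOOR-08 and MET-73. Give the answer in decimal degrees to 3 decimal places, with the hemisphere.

55.638°W

Bx = cos φ₂ cos Δλ = -0.353704,  By = cos φ₂ sin Δλ = 0.744396
φₘ = atan2(sin φ₁ + sin φ₂, √((cos φ₁ + Bx)² + By²)) = -63.78572°
λₘ = λ₁ + atan2(By, cos φ₁ + Bx) = -55.63767°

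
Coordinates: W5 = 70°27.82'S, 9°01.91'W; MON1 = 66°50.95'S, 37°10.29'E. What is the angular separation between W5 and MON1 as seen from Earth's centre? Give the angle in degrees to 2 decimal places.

W5: φ = -70.46367°, λ = -9.03183°
MON1: φ = -66.84917°, λ = +37.17150°
Δφ = 3.6145°,  Δλ = 46.2033°
a = sin²(Δφ/2) + cos φ₁ cos φ₂ sin²(Δλ/2) = 0.021235
c = 2·arcsin(√a) = 0.292484 rad = 16.7581°

16.76°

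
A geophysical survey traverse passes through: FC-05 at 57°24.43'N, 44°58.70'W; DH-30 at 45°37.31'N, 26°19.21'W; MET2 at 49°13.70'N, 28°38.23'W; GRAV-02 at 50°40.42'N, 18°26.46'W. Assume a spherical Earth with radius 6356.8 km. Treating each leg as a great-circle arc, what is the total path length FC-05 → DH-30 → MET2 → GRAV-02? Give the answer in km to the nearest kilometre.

FC-05: φ = +57.40717°, λ = -44.97833°
DH-30: φ = +45.62183°, λ = -26.32017°
MET2: φ = +49.22833°, λ = -28.63717°
GRAV-02: φ = +50.67367°, λ = -18.44100°
FC-05→DH-30: c = 0.286921 rad, d = 1823.90 km
DH-30→MET2: c = 0.068626 rad, d = 436.24 km
MET2→GRAV-02: c = 0.117149 rad, d = 744.69 km
Total = 1823.90 + 436.24 + 744.69 = 3004.82 km

3005 km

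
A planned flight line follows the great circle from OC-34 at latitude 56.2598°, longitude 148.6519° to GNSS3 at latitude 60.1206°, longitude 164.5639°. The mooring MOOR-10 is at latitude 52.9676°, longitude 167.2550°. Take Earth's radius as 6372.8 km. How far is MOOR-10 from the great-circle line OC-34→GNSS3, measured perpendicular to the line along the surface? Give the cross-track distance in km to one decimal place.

809.3 km

δ₁₃ = central angle OC-34→MOOR-10 = 0.195907 rad  (haversine)
θ₁₃ = bearing OC-34→MOOR-10 = 99.241°,  θ₁₂ = bearing OC-34→GNSS3 = 58.650°
dₓₜ = R·arcsin(sin δ₁₃ · sin(θ₁₃ − θ₁₂)) = 6372.8·arcsin(0.19466·sin(40.591°)) = 809.321 km
|dₓₜ| = 809.321 km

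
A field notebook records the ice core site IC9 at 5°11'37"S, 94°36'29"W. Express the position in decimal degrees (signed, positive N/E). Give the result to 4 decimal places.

lat: 5.1936° S → -5.1936°
lon: 94.6081° W → -94.6081°

-5.1936°, -94.6081°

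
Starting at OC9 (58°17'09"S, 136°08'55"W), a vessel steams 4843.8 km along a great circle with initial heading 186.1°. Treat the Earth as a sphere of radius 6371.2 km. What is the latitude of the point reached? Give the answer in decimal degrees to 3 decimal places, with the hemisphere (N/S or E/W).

OC9: φ = -58.28583°, λ = -136.14861°
δ = d/R = 4843.8/6371.2 = 0.760265 rad
φ₂ = arcsin(sin φ₁ cos δ + cos φ₁ sin δ cos θ)
   = arcsin(-0.85068·0.72465 + 0.52568·0.68911·-0.99434) = -77.59472°
λ₂ = λ₁ + atan2(sin θ sin δ cos φ₁, cos δ − sin φ₁ sin φ₂) = 63.78142°

77.595°S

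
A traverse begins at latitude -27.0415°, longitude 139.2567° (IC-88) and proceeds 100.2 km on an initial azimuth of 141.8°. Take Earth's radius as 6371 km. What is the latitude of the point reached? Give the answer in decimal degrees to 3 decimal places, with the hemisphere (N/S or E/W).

27.748°S

δ = d/R = 100.2/6371 = 0.015728 rad
φ₂ = arcsin(sin φ₁ cos δ + cos φ₁ sin δ cos θ)
   = arcsin(-0.45464·0.99988 + 0.89068·0.01573·-0.78586) = -27.74825°
λ₂ = λ₁ + atan2(sin θ sin δ cos φ₁, cos δ − sin φ₁ sin φ₂) = 139.88636°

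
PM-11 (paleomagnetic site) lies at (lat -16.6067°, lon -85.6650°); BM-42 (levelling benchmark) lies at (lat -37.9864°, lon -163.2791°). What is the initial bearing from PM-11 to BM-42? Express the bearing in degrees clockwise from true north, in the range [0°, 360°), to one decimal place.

234.9°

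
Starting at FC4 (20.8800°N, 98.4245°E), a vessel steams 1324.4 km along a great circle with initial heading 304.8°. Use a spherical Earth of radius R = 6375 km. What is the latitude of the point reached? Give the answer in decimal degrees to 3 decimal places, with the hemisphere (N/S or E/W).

27.305°N

δ = d/R = 1324.4/6375 = 0.207749 rad
φ₂ = arcsin(sin φ₁ cos δ + cos φ₁ sin δ cos θ)
   = arcsin(0.35641·0.97850 + 0.93433·0.20626·0.57071) = 27.30531°
λ₂ = λ₁ + atan2(sin θ sin δ cos φ₁, cos δ − sin φ₁ sin φ₂) = 87.43630°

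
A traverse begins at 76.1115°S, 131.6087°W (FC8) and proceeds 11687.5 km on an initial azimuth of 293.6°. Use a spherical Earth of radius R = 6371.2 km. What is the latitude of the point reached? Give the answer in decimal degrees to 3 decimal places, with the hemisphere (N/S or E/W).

20.227°N

δ = d/R = 11687.5/6371.2 = 1.834427 rad
φ₂ = arcsin(sin φ₁ cos δ + cos φ₁ sin δ cos θ)
   = arcsin(-0.97076·-0.26059 + 0.24003·0.96545·0.40035) = 20.22733°
λ₂ = λ₁ + atan2(sin θ sin δ cos φ₁, cos δ − sin φ₁ sin φ₂) = 157.85549°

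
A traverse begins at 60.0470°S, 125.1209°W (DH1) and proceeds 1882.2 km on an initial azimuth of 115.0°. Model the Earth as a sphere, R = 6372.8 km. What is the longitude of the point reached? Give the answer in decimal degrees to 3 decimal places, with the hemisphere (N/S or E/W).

δ = d/R = 1882.2/6372.8 = 0.295349 rad
φ₂ = arcsin(sin φ₁ cos δ + cos φ₁ sin δ cos θ)
   = arcsin(-0.86644·0.95670 + 0.49929·0.29107·-0.42262) = -62.91579°
λ₂ = λ₁ + atan2(sin θ sin δ cos φ₁, cos δ − sin φ₁ sin φ₂) = -89.71227°

89.712°W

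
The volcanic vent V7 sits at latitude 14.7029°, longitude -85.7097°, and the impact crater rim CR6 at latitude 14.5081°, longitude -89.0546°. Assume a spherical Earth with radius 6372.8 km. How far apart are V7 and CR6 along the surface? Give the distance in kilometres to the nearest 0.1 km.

360.7 km

Δφ = -0.1948°,  Δλ = -3.3449°
a = sin²(Δφ/2) + cos φ₁ cos φ₂ sin²(Δλ/2) = 0.000801
c = 2·arcsin(√a) = 0.056595 rad = 3.2426°
d = R·c = 6372.8 × 0.056595 = 360.7 km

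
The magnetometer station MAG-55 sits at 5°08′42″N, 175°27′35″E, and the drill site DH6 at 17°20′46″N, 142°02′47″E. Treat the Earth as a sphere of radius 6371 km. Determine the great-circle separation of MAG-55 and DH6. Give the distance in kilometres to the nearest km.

3879 km

MAG-55: φ = +5.14500°, λ = +175.45972°
DH6: φ = +17.34611°, λ = +142.04639°
Δφ = 12.2011°,  Δλ = -33.4133°
a = sin²(Δφ/2) + cos φ₁ cos φ₂ sin²(Δλ/2) = 0.089858
c = 2·arcsin(√a) = 0.608889 rad = 34.8868°
d = R·c = 6371 × 0.608889 = 3879.2 km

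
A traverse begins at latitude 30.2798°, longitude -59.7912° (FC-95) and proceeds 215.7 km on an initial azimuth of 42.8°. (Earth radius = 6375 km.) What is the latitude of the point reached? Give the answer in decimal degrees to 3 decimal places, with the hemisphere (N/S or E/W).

δ = d/R = 215.7/6375 = 0.033835 rad
φ₂ = arcsin(sin φ₁ cos δ + cos φ₁ sin δ cos θ)
   = arcsin(0.50422·0.99943 + 0.86357·0.03383·0.73373) = 31.69312°
λ₂ = λ₁ + atan2(sin θ sin δ cos φ₁, cos δ − sin φ₁ sin φ₂) = -58.24328°

31.693°N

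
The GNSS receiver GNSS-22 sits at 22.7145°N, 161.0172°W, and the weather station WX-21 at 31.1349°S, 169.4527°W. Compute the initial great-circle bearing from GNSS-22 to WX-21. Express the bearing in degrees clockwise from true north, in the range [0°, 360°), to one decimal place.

188.9°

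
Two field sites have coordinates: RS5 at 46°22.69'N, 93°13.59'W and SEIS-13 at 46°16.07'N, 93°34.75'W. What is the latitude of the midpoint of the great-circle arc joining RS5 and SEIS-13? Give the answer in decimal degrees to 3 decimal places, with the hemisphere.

46.323°N

RS5: φ = +46.37817°, λ = -93.22650°
SEIS-13: φ = +46.26783°, λ = -93.57917°
Bx = cos φ₂ cos Δλ = 0.691275,  By = cos φ₂ sin Δλ = -0.004255
φₘ = atan2(sin φ₁ + sin φ₂, √((cos φ₁ + Bx)² + By²)) = 46.32314°
λₘ = λ₁ + atan2(By, cos φ₁ + Bx) = -93.40301°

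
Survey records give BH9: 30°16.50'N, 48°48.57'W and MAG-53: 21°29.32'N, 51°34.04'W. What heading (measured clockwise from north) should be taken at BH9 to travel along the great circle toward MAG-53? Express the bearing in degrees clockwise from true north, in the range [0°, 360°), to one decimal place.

196.4°

BH9: φ = +30.27500°, λ = -48.80950°
MAG-53: φ = +21.48867°, λ = -51.56733°
Δλ = -2.7578°
y = sin Δλ · cos φ₂ = -0.044770
x = cos φ₁ sin φ₂ − sin φ₁ cos φ₂ cos Δλ = -0.152207
θ = atan2(y, x) = -163.6092° → 196.3908° (mod 360°)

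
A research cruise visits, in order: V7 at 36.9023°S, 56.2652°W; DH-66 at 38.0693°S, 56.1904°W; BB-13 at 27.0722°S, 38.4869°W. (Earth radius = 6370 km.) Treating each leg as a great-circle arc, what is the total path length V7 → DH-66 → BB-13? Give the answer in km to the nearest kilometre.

2184 km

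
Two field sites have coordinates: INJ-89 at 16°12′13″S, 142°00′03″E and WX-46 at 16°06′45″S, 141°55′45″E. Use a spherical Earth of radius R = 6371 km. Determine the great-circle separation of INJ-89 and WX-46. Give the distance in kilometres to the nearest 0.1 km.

12.7 km

INJ-89: φ = -16.20361°, λ = +142.00083°
WX-46: φ = -16.11250°, λ = +141.92917°
Δφ = 0.0911°,  Δλ = -0.0717°
a = sin²(Δφ/2) + cos φ₁ cos φ₂ sin²(Δλ/2) = 0.000001
c = 2·arcsin(√a) = 0.001993 rad = 0.1142°
d = R·c = 6371 × 0.001993 = 12.7 km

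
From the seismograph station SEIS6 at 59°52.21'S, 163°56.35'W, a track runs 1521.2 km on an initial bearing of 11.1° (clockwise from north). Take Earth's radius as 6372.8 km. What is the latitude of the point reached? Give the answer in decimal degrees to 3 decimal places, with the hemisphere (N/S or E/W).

SEIS6: φ = -59.87017°, λ = -163.93917°
δ = d/R = 1521.2/6372.8 = 0.238702 rad
φ₂ = arcsin(sin φ₁ cos δ + cos φ₁ sin δ cos θ)
   = arcsin(-0.86489·0.97165 + 0.50196·0.23644·0.98129) = -46.37763°
λ₂ = λ₁ + atan2(sin θ sin δ cos φ₁, cos δ − sin φ₁ sin φ₂) = -160.15600°

46.378°S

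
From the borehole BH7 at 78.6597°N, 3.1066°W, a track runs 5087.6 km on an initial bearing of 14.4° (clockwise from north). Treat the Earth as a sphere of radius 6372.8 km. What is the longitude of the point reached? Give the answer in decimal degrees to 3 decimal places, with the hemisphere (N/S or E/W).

δ = d/R = 5087.6/6372.8 = 0.798330 rad
φ₂ = arcsin(sin φ₁ cos δ + cos φ₁ sin δ cos θ)
   = arcsin(0.98048·0.69790 + 0.19664·0.71619·0.96858) = 55.15318°
λ₂ = λ₁ + atan2(sin θ sin δ cos φ₁, cos δ − sin φ₁ sin φ₂) = 158.73072°

158.731°E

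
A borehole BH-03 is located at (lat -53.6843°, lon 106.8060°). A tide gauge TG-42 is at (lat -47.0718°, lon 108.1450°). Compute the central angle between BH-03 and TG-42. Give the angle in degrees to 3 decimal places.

Δφ = 6.6125°,  Δλ = 1.3390°
a = sin²(Δφ/2) + cos φ₁ cos φ₂ sin²(Δλ/2) = 0.003381
c = 2·arcsin(√a) = 0.116362 rad = 6.6671°

6.667°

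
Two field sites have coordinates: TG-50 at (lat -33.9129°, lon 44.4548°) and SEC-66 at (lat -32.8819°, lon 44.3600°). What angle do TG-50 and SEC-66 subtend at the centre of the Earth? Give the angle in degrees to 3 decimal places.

1.034°

Δφ = 1.0310°,  Δλ = -0.0948°
a = sin²(Δφ/2) + cos φ₁ cos φ₂ sin²(Δλ/2) = 0.000081
c = 2·arcsin(√a) = 0.018047 rad = 1.0340°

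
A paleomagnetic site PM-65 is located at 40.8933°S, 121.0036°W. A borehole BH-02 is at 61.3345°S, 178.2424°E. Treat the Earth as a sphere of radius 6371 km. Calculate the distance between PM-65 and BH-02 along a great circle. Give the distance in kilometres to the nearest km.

Δφ = -20.4412°,  Δλ = -60.7540°
a = sin²(Δφ/2) + cos φ₁ cos φ₂ sin²(Δλ/2) = 0.124213
c = 2·arcsin(√a) = 0.720350 rad = 41.2730°
d = R·c = 6371 × 0.720350 = 4589.4 km

4589 km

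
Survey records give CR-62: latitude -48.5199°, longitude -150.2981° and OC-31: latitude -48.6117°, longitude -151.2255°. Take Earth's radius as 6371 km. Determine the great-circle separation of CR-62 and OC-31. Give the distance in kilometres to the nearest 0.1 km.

Δφ = -0.0918°,  Δλ = -0.9274°
a = sin²(Δφ/2) + cos φ₁ cos φ₂ sin²(Δλ/2) = 0.000029
c = 2·arcsin(√a) = 0.010830 rad = 0.6205°
d = R·c = 6371 × 0.010830 = 69.0 km

69.0 km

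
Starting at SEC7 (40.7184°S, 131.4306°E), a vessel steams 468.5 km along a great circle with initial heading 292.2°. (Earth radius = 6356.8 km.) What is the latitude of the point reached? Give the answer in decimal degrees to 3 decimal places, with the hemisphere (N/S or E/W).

δ = d/R = 468.5/6356.8 = 0.073701 rad
φ₂ = arcsin(sin φ₁ cos δ + cos φ₁ sin δ cos θ)
   = arcsin(-0.65234·0.99729 + 0.75792·0.07363·0.37784) = -39.01207°
λ₂ = λ₁ + atan2(sin θ sin δ cos φ₁, cos δ − sin φ₁ sin φ₂) = 126.39697°

39.012°S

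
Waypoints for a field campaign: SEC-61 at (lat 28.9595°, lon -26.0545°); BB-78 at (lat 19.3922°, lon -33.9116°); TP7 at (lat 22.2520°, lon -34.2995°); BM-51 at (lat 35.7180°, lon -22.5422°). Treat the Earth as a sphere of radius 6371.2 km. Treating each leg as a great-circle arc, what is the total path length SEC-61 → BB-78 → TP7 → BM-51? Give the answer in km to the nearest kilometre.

SEC-61→BB-78: c = 0.208498 rad, d = 1328.38 km
BB-78→TP7: c = 0.050312 rad, d = 320.55 km
TP7→BM-51: c = 0.295204 rad, d = 1880.80 km
Total = 1328.38 + 320.55 + 1880.80 = 3529.73 km

3530 km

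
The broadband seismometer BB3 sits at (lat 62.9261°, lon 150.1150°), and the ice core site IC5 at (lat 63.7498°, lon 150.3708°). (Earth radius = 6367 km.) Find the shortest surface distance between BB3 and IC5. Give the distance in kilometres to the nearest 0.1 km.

Δφ = 0.8237°,  Δλ = 0.2558°
a = sin²(Δφ/2) + cos φ₁ cos φ₂ sin²(Δλ/2) = 0.000053
c = 2·arcsin(√a) = 0.014515 rad = 0.8317°
d = R·c = 6367 × 0.014515 = 92.4 km

92.4 km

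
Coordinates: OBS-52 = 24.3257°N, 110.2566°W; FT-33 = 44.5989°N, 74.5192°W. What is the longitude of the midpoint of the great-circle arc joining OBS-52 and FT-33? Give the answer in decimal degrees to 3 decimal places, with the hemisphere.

Bx = cos φ₂ cos Δλ = 0.577964,  By = cos φ₂ sin Δλ = 0.415882
φₘ = atan2(sin φ₁ + sin φ₂, √((cos φ₁ + Bx)² + By²)) = 35.77400°
λₘ = λ₁ + atan2(By, cos φ₁ + Bx) = -94.65323°

94.653°W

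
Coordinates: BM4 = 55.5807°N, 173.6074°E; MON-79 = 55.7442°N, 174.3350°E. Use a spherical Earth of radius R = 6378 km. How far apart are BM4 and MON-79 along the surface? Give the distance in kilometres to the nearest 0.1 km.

49.2 km

Δφ = 0.1635°,  Δλ = 0.7276°
a = sin²(Δφ/2) + cos φ₁ cos φ₂ sin²(Δλ/2) = 0.000015
c = 2·arcsin(√a) = 0.007711 rad = 0.4418°
d = R·c = 6378 × 0.007711 = 49.2 km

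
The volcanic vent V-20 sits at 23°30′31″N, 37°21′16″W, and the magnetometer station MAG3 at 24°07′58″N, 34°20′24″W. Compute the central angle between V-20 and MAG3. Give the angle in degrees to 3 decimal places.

2.827°

V-20: φ = +23.50861°, λ = -37.35444°
MAG3: φ = +24.13278°, λ = -34.34000°
Δφ = 0.6242°,  Δλ = 3.0144°
a = sin²(Δφ/2) + cos φ₁ cos φ₂ sin²(Δλ/2) = 0.000609
c = 2·arcsin(√a) = 0.049346 rad = 2.8273°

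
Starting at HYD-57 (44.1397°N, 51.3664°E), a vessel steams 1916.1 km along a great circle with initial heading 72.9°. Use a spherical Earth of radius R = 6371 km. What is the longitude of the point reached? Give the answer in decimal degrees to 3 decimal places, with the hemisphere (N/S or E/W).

75.746°E

δ = d/R = 1916.1/6371 = 0.300753 rad
φ₂ = arcsin(sin φ₁ cos δ + cos φ₁ sin δ cos θ)
   = arcsin(0.69641·0.95511 + 0.71764·0.29624·0.29404) = 46.69077°
λ₂ = λ₁ + atan2(sin θ sin δ cos φ₁, cos δ − sin φ₁ sin φ₂) = 75.74631°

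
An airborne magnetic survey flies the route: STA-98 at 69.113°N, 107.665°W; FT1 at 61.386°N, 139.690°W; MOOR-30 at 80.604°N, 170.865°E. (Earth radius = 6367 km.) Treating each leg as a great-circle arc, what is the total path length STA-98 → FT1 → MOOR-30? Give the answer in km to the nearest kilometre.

4305 km

STA-98→FT1: c = 0.265598 rad, d = 1691.06 km
FT1→MOOR-30: c = 0.410498 rad, d = 2613.64 km
Total = 1691.06 + 2613.64 = 4304.70 km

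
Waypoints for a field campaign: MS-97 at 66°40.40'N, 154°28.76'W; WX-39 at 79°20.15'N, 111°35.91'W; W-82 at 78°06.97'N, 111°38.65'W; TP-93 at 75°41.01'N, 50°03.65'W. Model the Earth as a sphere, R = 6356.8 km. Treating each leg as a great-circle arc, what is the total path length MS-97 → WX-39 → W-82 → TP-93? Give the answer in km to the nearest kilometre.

MS-97: φ = +66.67333°, λ = -154.47933°
WX-39: φ = +79.33583°, λ = -111.59850°
W-82: φ = +78.11617°, λ = -111.64417°
TP-93: φ = +75.68350°, λ = -50.06083°
MS-97→WX-39: c = 0.297416 rad, d = 1890.62 km
WX-39→W-82: c = 0.021288 rad, d = 135.32 km
W-82→TP-93: c = 0.235448 rad, d = 1496.70 km
Total = 1890.62 + 135.32 + 1496.70 = 3522.64 km

3523 km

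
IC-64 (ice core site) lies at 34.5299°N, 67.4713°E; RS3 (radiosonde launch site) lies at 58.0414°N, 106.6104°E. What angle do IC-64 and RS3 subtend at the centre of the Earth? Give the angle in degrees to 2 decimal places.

35.00°

Δφ = 23.5115°,  Δλ = 39.1391°
a = sin²(Δφ/2) + cos φ₁ cos φ₂ sin²(Δλ/2) = 0.090432
c = 2·arcsin(√a) = 0.610894 rad = 35.0017°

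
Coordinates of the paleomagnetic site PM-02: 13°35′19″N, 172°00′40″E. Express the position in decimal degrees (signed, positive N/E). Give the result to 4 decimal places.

+13.5886°, +172.0111°

lat: 13.5886° N → +13.5886°
lon: 172.0111° E → +172.0111°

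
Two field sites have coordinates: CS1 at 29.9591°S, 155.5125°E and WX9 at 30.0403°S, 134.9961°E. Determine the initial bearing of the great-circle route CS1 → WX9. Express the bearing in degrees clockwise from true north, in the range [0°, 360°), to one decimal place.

Δλ = -20.5164°
y = sin Δλ · cos φ₂ = -0.303397
x = cos φ₁ sin φ₂ − sin φ₁ cos φ₂ cos Δλ = -0.028837
θ = atan2(y, x) = -95.4295° → 264.5705° (mod 360°)

264.6°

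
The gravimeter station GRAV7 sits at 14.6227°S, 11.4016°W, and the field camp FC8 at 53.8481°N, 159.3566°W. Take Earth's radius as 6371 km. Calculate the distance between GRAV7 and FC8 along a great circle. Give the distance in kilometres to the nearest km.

Δφ = 68.4708°,  Δλ = -147.9550°
a = sin²(Δφ/2) + cos φ₁ cos φ₂ sin²(Δλ/2) = 0.843845
c = 2·arcsin(√a) = 2.329098 rad = 133.4475°
d = R·c = 6371 × 2.329098 = 14838.7 km

14839 km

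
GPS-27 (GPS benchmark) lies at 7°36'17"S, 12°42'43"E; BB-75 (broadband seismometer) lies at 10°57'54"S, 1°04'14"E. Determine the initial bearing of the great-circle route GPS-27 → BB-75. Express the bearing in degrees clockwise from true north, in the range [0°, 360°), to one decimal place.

GPS-27: φ = -7.60472°, λ = +12.71194°
BB-75: φ = -10.96500°, λ = +1.07056°
Δλ = -11.6414°
y = sin Δλ · cos φ₂ = -0.198102
x = cos φ₁ sin φ₂ − sin φ₁ cos φ₂ cos Δλ = -0.061287
θ = atan2(y, x) = -107.1905° → 252.8095° (mod 360°)

252.8°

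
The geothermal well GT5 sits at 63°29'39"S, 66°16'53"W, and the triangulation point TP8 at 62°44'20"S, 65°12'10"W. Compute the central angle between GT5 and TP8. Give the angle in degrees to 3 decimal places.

GT5: φ = -63.49417°, λ = -66.28139°
TP8: φ = -62.73889°, λ = -65.20278°
Δφ = 0.7553°,  Δλ = 1.0786°
a = sin²(Δφ/2) + cos φ₁ cos φ₂ sin²(Δλ/2) = 0.000062
c = 2·arcsin(√a) = 0.015691 rad = 0.8990°

0.899°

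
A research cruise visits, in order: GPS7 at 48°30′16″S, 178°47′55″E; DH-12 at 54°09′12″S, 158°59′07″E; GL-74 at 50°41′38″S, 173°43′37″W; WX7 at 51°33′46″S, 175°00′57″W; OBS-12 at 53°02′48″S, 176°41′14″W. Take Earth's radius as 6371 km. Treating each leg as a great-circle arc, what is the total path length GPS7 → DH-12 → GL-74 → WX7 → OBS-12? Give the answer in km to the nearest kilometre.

3716 km

GPS7: φ = -48.50444°, λ = +178.79861°
DH-12: φ = -54.15333°, λ = +158.98528°
GL-74: φ = -50.69389°, λ = -173.72694°
WX7: φ = -51.56278°, λ = -175.01583°
OBS-12: φ = -53.04667°, λ = -176.68722°
GPS7→DH-12: c = 0.236455 rad, d = 1506.46 km
DH-12→GL-74: c = 0.294682 rad, d = 1877.42 km
GL-74→WX7: c = 0.020719 rad, d = 132.00 km
WX7→OBS-12: c = 0.031445 rad, d = 200.34 km
Total = 1506.46 + 1877.42 + 132.00 + 200.34 = 3716.21 km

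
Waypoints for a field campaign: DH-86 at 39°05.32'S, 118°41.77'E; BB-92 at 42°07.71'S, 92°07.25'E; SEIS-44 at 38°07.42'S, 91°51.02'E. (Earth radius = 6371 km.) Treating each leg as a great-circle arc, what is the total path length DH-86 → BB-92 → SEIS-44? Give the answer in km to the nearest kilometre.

2705 km

DH-86: φ = -39.08867°, λ = +118.69617°
BB-92: φ = -42.12850°, λ = +92.12083°
SEIS-44: φ = -38.12367°, λ = +91.85033°
DH-86→BB-92: c = 0.354631 rad, d = 2259.36 km
BB-92→SEIS-44: c = 0.069991 rad, d = 445.91 km
Total = 2259.36 + 445.91 = 2705.27 km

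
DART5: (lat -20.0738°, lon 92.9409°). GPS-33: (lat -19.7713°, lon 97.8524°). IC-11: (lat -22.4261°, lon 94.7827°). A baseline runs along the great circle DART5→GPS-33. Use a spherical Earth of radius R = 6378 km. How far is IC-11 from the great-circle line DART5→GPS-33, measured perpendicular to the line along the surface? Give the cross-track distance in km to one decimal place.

272.2 km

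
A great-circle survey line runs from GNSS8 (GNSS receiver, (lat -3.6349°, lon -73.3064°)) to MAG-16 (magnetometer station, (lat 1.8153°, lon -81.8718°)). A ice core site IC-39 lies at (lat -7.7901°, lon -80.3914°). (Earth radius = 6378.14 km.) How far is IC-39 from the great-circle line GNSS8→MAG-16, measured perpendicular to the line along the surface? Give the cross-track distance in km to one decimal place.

812.2 km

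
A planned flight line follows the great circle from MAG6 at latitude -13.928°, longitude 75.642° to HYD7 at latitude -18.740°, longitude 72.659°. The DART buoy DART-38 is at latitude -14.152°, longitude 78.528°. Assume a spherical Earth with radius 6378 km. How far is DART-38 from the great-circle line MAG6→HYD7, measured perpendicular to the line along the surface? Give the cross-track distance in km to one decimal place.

282.4 km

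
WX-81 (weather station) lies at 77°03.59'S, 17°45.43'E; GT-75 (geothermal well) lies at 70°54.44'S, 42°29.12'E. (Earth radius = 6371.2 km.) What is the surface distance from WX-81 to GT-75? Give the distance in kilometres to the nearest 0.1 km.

WX-81: φ = -77.05983°, λ = +17.75717°
GT-75: φ = -70.90733°, λ = +42.48533°
Δφ = 6.1525°,  Δλ = 24.7282°
a = sin²(Δφ/2) + cos φ₁ cos φ₂ sin²(Δλ/2) = 0.006238
c = 2·arcsin(√a) = 0.158130 rad = 9.0602°
d = R·c = 6371.2 × 0.158130 = 1007.5 km

1007.5 km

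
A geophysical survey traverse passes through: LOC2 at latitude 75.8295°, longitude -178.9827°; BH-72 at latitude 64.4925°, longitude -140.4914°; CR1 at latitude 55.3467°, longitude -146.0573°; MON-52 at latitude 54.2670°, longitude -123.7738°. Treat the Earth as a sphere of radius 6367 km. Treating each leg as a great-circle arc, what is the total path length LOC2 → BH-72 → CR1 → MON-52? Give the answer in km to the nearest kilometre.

4349 km

LOC2→BH-72: c = 0.292312 rad, d = 1861.15 km
BH-72→CR1: c = 0.166731 rad, d = 1061.57 km
CR1→MON-52: c = 0.223972 rad, d = 1426.03 km
Total = 1861.15 + 1061.57 + 1426.03 = 4348.76 km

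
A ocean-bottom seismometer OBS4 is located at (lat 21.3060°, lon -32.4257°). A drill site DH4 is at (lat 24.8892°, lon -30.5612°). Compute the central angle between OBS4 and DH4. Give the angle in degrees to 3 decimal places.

Δφ = 3.5832°,  Δλ = 1.8645°
a = sin²(Δφ/2) + cos φ₁ cos φ₂ sin²(Δλ/2) = 0.001201
c = 2·arcsin(√a) = 0.069330 rad = 3.9723°

3.972°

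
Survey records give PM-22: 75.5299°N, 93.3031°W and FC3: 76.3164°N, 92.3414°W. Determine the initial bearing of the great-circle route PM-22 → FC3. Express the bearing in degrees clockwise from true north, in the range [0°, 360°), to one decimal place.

16.1°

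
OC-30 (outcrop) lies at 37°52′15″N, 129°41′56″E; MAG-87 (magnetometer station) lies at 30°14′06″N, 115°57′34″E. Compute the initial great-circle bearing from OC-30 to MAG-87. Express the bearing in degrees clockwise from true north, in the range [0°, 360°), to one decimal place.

OC-30: φ = +37.87083°, λ = +129.69889°
MAG-87: φ = +30.23500°, λ = +115.95944°
Δλ = -13.7394°
y = sin Δλ · cos φ₂ = -0.205198
x = cos φ₁ sin φ₂ − sin φ₁ cos φ₂ cos Δλ = -0.117700
θ = atan2(y, x) = -119.8382° → 240.1618° (mod 360°)

240.2°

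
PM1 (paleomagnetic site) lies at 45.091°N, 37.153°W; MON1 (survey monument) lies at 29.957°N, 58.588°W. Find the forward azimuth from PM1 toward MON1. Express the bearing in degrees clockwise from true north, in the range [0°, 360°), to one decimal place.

Δλ = -21.4350°
y = sin Δλ · cos φ₂ = -0.316622
x = cos φ₁ sin φ₂ − sin φ₁ cos φ₂ cos Δλ = -0.218636
θ = atan2(y, x) = -124.6261° → 235.3739° (mod 360°)

235.4°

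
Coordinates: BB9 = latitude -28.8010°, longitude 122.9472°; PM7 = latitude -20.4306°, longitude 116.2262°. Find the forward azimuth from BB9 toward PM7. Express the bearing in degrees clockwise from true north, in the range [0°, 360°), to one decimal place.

Δλ = -6.7210°
y = sin Δλ · cos φ₂ = -0.109673
x = cos φ₁ sin φ₂ − sin φ₁ cos φ₂ cos Δλ = 0.142469
θ = atan2(y, x) = -37.5890° → 322.4110° (mod 360°)

322.4°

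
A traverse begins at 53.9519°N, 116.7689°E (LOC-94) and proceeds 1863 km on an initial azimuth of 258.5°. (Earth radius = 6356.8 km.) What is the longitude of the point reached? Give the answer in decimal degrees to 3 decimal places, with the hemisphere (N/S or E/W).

91.871°E

δ = d/R = 1863/6356.8 = 0.293072 rad
φ₂ = arcsin(sin φ₁ cos δ + cos φ₁ sin δ cos θ)
   = arcsin(0.80852·0.95736 + 0.58846·0.28889·-0.19937) = 47.74464°
λ₂ = λ₁ + atan2(sin θ sin δ cos φ₁, cos δ − sin φ₁ sin φ₂) = 91.87122°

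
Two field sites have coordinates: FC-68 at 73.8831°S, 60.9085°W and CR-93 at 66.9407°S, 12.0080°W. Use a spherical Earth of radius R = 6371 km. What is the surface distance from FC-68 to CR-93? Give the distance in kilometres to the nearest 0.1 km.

1909.6 km

Δφ = 6.9424°,  Δλ = 48.9005°
a = sin²(Δφ/2) + cos φ₁ cos φ₂ sin²(Δλ/2) = 0.022293
c = 2·arcsin(√a) = 0.299739 rad = 17.1738°
d = R·c = 6371 × 0.299739 = 1909.6 km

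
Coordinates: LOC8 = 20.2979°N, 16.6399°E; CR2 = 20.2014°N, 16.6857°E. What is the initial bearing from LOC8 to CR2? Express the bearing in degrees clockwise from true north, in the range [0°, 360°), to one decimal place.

156.0°

Δλ = 0.0458°
y = sin Δλ · cos φ₂ = 0.000750
x = cos φ₁ sin φ₂ − sin φ₁ cos φ₂ cos Δλ = -0.001684
θ = atan2(y, x) = 155.9897° → 155.9897° (mod 360°)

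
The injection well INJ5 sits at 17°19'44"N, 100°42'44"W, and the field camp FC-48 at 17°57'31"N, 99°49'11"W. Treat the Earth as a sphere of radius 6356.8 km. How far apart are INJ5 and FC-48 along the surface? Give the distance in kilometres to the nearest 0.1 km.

INJ5: φ = +17.32889°, λ = -100.71222°
FC-48: φ = +17.95861°, λ = -99.81972°
Δφ = 0.6297°,  Δλ = 0.8925°
a = sin²(Δφ/2) + cos φ₁ cos φ₂ sin²(Δλ/2) = 0.000085
c = 2·arcsin(√a) = 0.018470 rad = 1.0583°
d = R·c = 6356.8 × 0.018470 = 117.4 km

117.4 km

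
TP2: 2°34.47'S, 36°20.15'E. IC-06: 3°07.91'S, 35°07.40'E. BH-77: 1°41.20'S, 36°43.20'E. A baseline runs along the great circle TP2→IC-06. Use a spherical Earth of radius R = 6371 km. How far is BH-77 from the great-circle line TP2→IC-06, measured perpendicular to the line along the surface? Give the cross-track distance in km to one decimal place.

TP2: φ = -2.57450°, λ = +36.33583°
IC-06: φ = -3.13183°, λ = +35.12333°
BH-77: φ = -1.68667°, λ = +36.72000°
δ₁₃ = central angle TP2→BH-77 = 0.016882 rad  (haversine)
θ₁₃ = bearing TP2→BH-77 = 23.391°,  θ₁₂ = bearing TP2→IC-06 = 245.258°
dₓₜ = R·arcsin(sin δ₁₃ · sin(θ₁₃ − θ₁₂)) = 6371·arcsin(0.01688·sin(-221.866°)) = 71.781 km
|dₓₜ| = 71.781 km

71.8 km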